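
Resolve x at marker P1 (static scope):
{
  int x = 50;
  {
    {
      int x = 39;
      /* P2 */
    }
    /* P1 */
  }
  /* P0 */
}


P1's block does not declare x; resolves to the enclosing declaration at depth 0
x = 50


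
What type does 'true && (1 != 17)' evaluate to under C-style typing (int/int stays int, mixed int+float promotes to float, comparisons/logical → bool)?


Operand types: bool && bool
Rule: logical operators take bool operands and yield bool
Result type: bool


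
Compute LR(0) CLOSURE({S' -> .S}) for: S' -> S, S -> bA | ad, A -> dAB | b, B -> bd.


Start: S' -> .S
For each item with dot before a nonterminal B, add B -> .γ for every B-production
Closure: [S' -> .S, S -> .bA, S -> .ad]


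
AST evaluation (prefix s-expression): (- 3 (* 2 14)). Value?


Evaluate inner: (* 2 14) = 28
Evaluate root: (- 3 28) = -25
Result: -25


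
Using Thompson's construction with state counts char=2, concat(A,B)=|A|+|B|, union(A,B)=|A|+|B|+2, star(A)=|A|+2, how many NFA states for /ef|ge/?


Syntax tree has 4 char leaf(s), 1 union(s), 0 star(s)
chars contribute 4×2 = 8; each union adds +2; each star adds +2
Total: 8 + 2 + 0 = 10 states


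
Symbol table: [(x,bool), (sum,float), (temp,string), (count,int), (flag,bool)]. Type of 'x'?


Lookup 'x' → type bool


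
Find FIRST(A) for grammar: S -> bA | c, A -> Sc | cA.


Per alternative of A: FIRST(Sc) = {b, c}; FIRST(cA) = {c}
FIRST(A) = {b, c}


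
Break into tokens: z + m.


Scan left to right, longest-match per lexeme
Tokens: ID(z), OP(+), ID(m)


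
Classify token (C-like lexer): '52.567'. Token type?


Pattern: digits with a decimal point
Type: FLOAT_LITERAL


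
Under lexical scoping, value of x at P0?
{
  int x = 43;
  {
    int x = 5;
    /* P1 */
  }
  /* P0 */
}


x declared in the same block as P0
x = 43


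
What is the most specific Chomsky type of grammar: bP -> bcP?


LHS has context (more than one symbol) and |LHS| ≤ |RHS|
Classification: Type 1 (Context-Sensitive)


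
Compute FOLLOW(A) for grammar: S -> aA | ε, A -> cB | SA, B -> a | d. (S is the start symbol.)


$ ∈ FOLLOW(S). For each A -> αBβ: add FIRST(β)\{ε} to FOLLOW(B); if β nullable, add FOLLOW(A).
FOLLOW(A) = {$, a, c}


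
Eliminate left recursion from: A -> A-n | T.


Left-recursive alternatives: A-n; non-recursive: T
Introduce A': A -> TA', A' -> -nA' | ε


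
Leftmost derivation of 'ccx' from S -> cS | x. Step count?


Derivation: S => cS => ccS => ccx
Steps: 3


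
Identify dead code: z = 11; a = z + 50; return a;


z is read by a's definition; a is returned
No dead code


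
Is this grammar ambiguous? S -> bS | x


right-linear, alternatives start with distinct terminals 'b' vs 'x': unique leftmost derivation
Unambiguous


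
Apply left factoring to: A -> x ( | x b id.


Common prefix: 'x'
Factored: A -> x A', A' -> ( | b id


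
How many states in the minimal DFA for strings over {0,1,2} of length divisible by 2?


Track length mod 2: states 0..1, accept at 0
Minimal DFA: 2 states


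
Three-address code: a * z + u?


Break into single-operator statements:
t1 = a * z
t2 = t1 + u


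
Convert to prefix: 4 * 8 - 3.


left-to-right (same/higher precedence on left): tree is (- (* 4 8) 3)
Prefix: - * 4 8 3


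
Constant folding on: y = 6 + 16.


6 + 16 = 22 at compile time
Optimized: y = 22


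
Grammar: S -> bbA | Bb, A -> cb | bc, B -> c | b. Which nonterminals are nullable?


A nonterminal is nullable iff some alternative derives ε (directly, or every symbol in it is nullable)
Nullable: {}


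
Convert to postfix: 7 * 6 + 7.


Left to right (same or higher precedence on left)
Postfix: 7 6 * 7 +


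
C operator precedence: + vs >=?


'+' is additive (level 9); '>=' is relational (level 7)
Higher level binds tighter
'+' has higher precedence than '>='


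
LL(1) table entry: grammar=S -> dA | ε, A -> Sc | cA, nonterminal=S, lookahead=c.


For [S, c]: ε is nullable and 'c' ∈ FOLLOW(S)
Entry: S -> ε


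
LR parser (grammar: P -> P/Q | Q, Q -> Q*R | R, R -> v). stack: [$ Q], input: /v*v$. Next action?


lookahead ∉ {*} so Q won't extend; reduce P -> Q
Action: reduce (P -> Q)


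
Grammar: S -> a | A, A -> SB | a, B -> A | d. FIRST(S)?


Per alternative of S: FIRST(a) = {a}; FIRST(A) = {a}
FIRST(S) = {a}


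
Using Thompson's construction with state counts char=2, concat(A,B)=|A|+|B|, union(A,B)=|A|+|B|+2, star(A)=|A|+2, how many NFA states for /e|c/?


Syntax tree has 2 char leaf(s), 1 union(s), 0 star(s)
chars contribute 2×2 = 4; each union adds +2; each star adds +2
Total: 4 + 2 + 0 = 6 states


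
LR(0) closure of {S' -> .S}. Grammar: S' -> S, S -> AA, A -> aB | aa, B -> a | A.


Start: S' -> .S
For each item with dot before a nonterminal B, add B -> .γ for every B-production
Closure: [S' -> .S, S -> .AA, A -> .aB, A -> .aa]


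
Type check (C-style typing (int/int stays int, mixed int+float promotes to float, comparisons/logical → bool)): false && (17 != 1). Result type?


Operand types: bool && bool
Rule: logical operators take bool operands and yield bool
Result type: bool


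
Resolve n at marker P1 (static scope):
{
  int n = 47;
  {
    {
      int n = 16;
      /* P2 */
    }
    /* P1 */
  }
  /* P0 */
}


P1's block does not declare n; resolves to the enclosing declaration at depth 0
n = 47


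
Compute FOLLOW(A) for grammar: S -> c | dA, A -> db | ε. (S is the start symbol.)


$ ∈ FOLLOW(S). For each A -> αBβ: add FIRST(β)\{ε} to FOLLOW(B); if β nullable, add FOLLOW(A).
FOLLOW(A) = {$}


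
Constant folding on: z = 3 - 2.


3 - 2 = 1 at compile time
Optimized: z = 1


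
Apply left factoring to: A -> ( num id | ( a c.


Common prefix: '('
Factored: A -> ( A', A' -> num id | a c


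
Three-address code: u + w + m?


Break into single-operator statements:
t1 = u + w
t2 = t1 + m


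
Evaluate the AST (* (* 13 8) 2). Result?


Evaluate inner: (* 13 8) = 104
Evaluate root: (* 104 2) = 208
Result: 208


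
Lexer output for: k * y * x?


Scan left to right, longest-match per lexeme
Tokens: ID(k), OP(*), ID(y), OP(*), ID(x)


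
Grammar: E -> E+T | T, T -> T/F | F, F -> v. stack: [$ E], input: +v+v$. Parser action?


shift '+' to continue E -> E+T
Action: shift


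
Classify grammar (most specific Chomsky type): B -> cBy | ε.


Single nonterminal LHS, but c^n y^n is not regular
Classification: Type 2 (Context-Free)


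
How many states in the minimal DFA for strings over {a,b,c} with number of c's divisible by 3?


Track (count of c) mod 3: states 0..2, accept at 0
Minimal DFA: 3 states


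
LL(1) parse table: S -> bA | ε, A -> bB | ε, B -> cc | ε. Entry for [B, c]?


For [B, c]: 'c' ∈ FIRST(cc)
Entry: B -> cc


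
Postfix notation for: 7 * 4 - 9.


Left to right (same or higher precedence on left)
Postfix: 7 4 * 9 -


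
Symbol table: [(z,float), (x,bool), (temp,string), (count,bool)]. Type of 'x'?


Lookup 'x' → type bool


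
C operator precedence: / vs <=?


'/' is multiplicative (level 10); '<=' is relational (level 7)
Higher level binds tighter
'/' has higher precedence than '<='


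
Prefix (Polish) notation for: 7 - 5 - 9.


left-to-right (same/higher precedence on left): tree is (- (- 7 5) 9)
Prefix: - - 7 5 9


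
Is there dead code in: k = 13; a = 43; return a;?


k is assigned but never read
Dead: 'k = 13'


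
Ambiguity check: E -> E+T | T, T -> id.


precedence layered via separate nonterminal T: deterministic
Unambiguous


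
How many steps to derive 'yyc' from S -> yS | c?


Derivation: S => yS => yyS => yyc
Steps: 3


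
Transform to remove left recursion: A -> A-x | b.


Left-recursive alternatives: A-x; non-recursive: b
Introduce A': A -> bA', A' -> -xA' | ε


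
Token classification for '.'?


Pattern: operator symbol
Type: OPERATOR


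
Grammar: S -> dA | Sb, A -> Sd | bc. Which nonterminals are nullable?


A nonterminal is nullable iff some alternative derives ε (directly, or every symbol in it is nullable)
Nullable: {}


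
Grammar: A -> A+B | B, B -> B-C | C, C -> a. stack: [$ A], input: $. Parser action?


start symbol A on stack, input exhausted
Action: accept


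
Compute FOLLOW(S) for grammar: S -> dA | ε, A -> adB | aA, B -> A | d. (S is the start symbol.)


$ ∈ FOLLOW(S). For each A -> αBβ: add FIRST(β)\{ε} to FOLLOW(B); if β nullable, add FOLLOW(A).
FOLLOW(S) = {$}


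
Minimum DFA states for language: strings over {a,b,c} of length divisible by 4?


Track length mod 4: states 0..3, accept at 0
Minimal DFA: 4 states


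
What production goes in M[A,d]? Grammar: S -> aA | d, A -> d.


For [A, d]: 'd' ∈ FIRST(d)
Entry: A -> d


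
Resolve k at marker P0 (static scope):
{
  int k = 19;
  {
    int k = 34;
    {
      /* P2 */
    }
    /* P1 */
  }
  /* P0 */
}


k declared in the same block as P0
k = 19


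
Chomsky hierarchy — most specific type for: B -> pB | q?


Right-linear: every RHS is a terminal or a terminal followed by one nonterminal
Classification: Type 3 (Regular)


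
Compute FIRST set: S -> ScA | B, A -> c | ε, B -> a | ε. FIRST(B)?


Per alternative of B: FIRST(a) = {a}; FIRST(ε) = {ε}
FIRST(B) = {a, ε}


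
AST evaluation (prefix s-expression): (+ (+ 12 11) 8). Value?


Evaluate inner: (+ 12 11) = 23
Evaluate root: (+ 23 8) = 31
Result: 31


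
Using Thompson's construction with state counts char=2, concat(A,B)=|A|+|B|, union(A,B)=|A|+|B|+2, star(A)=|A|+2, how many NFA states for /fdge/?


Syntax tree has 4 char leaf(s), 0 union(s), 0 star(s)
chars contribute 4×2 = 8; each union adds +2; each star adds +2
Total: 8 + 0 + 0 = 8 states


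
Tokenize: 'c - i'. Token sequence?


Scan left to right, longest-match per lexeme
Tokens: ID(c), OP(-), ID(i)


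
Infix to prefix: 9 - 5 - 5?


left-to-right (same/higher precedence on left): tree is (- (- 9 5) 5)
Prefix: - - 9 5 5


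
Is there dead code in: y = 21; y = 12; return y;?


first assignment to y is overwritten before any read
Dead: 'y = 21'


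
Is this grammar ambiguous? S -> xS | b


right-linear, alternatives start with distinct terminals 'x' vs 'b': unique leftmost derivation
Unambiguous


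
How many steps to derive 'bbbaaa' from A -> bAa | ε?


Derivation: A => bAa => bbAaa => bbbAaaa => bbbaaa
Steps: 4


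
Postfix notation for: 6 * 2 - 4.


Left to right (same or higher precedence on left)
Postfix: 6 2 * 4 -


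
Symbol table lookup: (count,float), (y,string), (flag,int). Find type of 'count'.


Lookup 'count' → type float


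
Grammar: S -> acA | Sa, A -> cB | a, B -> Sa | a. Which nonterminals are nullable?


A nonterminal is nullable iff some alternative derives ε (directly, or every symbol in it is nullable)
Nullable: {}


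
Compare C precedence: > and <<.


'<<' is shift (level 8); '>' is relational (level 7)
Higher level binds tighter
'<<' has higher precedence than '>'


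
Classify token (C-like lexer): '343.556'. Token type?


Pattern: digits with a decimal point
Type: FLOAT_LITERAL


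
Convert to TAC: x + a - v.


Break into single-operator statements:
t1 = x + a
t2 = t1 - v


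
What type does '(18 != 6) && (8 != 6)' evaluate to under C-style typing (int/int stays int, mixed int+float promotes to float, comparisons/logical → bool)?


Operand types: bool && bool
Rule: logical operators take bool operands and yield bool
Result type: bool


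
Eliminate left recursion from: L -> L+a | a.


Left-recursive alternatives: L+a; non-recursive: a
Introduce L': L -> aL', L' -> +aL' | ε


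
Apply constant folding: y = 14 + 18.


14 + 18 = 32 at compile time
Optimized: y = 32


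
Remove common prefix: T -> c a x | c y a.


Common prefix: 'c'
Factored: T -> c T', T' -> a x | y a


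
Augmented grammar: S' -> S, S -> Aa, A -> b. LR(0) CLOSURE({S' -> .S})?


Start: S' -> .S
For each item with dot before a nonterminal B, add B -> .γ for every B-production
Closure: [S' -> .S, S -> .Aa, A -> .b]


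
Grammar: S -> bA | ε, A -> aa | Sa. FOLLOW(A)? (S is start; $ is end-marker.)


$ ∈ FOLLOW(S). For each A -> αBβ: add FIRST(β)\{ε} to FOLLOW(B); if β nullable, add FOLLOW(A).
FOLLOW(A) = {$, a}


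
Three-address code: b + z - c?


Break into single-operator statements:
t1 = b + z
t2 = t1 - c


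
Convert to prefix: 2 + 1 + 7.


left-to-right (same/higher precedence on left): tree is (+ (+ 2 1) 7)
Prefix: + + 2 1 7


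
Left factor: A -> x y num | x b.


Common prefix: 'x'
Factored: A -> x A', A' -> y num | b


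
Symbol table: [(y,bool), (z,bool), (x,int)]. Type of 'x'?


Lookup 'x' → type int


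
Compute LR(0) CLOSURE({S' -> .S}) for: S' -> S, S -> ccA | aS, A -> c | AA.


Start: S' -> .S
For each item with dot before a nonterminal B, add B -> .γ for every B-production
Closure: [S' -> .S, S -> .ccA, S -> .aS]


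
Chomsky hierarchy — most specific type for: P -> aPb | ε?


Single nonterminal LHS, but a^n b^n is not regular
Classification: Type 2 (Context-Free)


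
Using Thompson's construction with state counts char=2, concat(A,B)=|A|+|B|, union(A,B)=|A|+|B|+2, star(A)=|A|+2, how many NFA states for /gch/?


Syntax tree has 3 char leaf(s), 0 union(s), 0 star(s)
chars contribute 3×2 = 6; each union adds +2; each star adds +2
Total: 6 + 0 + 0 = 6 states


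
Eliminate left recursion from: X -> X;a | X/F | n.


Left-recursive alternatives: X;a, X/F; non-recursive: n
Introduce X': X -> nX', X' -> ;aX' | /FX' | ε


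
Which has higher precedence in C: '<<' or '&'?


'<<' is shift (level 8); '&' is bitwise AND (level 5)
Higher level binds tighter
'<<' has higher precedence than '&'


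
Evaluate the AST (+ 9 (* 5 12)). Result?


Evaluate inner: (* 5 12) = 60
Evaluate root: (+ 9 60) = 69
Result: 69


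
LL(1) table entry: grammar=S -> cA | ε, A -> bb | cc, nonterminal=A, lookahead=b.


For [A, b]: 'b' ∈ FIRST(bb)
Entry: A -> bb


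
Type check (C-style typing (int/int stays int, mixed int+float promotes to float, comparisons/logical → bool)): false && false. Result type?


Operand types: bool && bool
Rule: logical operators take bool operands and yield bool
Result type: bool


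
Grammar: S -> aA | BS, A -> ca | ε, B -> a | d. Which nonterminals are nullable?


A nonterminal is nullable iff some alternative derives ε (directly, or every symbol in it is nullable)
Nullable: {A}


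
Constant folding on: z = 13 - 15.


13 - 15 = -2 at compile time
Optimized: z = -2


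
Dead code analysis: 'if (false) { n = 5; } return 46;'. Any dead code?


condition is constant false, so the whole block is unreachable
Dead: 'if (false) { n = 5; }'


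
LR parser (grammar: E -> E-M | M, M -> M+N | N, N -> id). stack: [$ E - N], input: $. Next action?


'N' (not preceded by M+) is the handle for M -> N
Action: reduce (M -> N)


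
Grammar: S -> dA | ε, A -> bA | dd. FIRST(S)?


Per alternative of S: FIRST(dA) = {d}; FIRST(ε) = {ε}
FIRST(S) = {d, ε}


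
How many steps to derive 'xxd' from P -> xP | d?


Derivation: P => xP => xxP => xxd
Steps: 3


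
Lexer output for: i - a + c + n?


Scan left to right, longest-match per lexeme
Tokens: ID(i), OP(-), ID(a), OP(+), ID(c), OP(+), ID(n)


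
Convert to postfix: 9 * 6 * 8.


Left to right (same or higher precedence on left)
Postfix: 9 6 * 8 *


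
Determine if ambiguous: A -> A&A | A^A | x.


'x&x^x' has two parse trees (no precedence encoded between & and ^)
Ambiguous


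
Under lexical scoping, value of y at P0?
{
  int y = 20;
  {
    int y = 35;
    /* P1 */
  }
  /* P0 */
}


y declared in the same block as P0
y = 20


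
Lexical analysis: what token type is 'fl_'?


Pattern: letter/underscore followed by alphanumerics, not a keyword
Type: IDENTIFIER


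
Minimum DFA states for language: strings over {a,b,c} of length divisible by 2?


Track length mod 2: states 0..1, accept at 0
Minimal DFA: 2 states


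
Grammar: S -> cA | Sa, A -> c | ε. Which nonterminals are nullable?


A nonterminal is nullable iff some alternative derives ε (directly, or every symbol in it is nullable)
Nullable: {A}


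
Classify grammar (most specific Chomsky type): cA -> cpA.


LHS has context (more than one symbol) and |LHS| ≤ |RHS|
Classification: Type 1 (Context-Sensitive)


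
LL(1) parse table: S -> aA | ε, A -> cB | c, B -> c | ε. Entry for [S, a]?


For [S, a]: 'a' ∈ FIRST(aA)
Entry: S -> aA


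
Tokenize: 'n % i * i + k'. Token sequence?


Scan left to right, longest-match per lexeme
Tokens: ID(n), OP(%), ID(i), OP(*), ID(i), OP(+), ID(k)


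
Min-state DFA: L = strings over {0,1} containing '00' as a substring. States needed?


KMP-style automaton: 2 progress states + 1 absorbing accept = 3
Minimal DFA: 3 states


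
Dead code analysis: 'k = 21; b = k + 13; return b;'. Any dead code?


k is read by b's definition; b is returned
No dead code


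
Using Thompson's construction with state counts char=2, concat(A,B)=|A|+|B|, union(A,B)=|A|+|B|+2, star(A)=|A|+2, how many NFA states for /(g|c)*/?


Syntax tree has 2 char leaf(s), 1 union(s), 1 star(s)
chars contribute 2×2 = 4; each union adds +2; each star adds +2
Total: 4 + 2 + 2 = 8 states


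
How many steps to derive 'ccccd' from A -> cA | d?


Derivation: A => cA => ccA => cccA => ccccA => ccccd
Steps: 5


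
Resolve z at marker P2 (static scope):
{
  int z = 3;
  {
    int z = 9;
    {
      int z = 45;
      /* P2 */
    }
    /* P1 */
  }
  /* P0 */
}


z declared in the same block as P2
z = 45


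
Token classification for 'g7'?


Pattern: letter/underscore followed by alphanumerics, not a keyword
Type: IDENTIFIER


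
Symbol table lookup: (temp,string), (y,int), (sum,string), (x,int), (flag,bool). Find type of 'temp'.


Lookup 'temp' → type string


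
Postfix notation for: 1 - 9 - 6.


Left to right (same or higher precedence on left)
Postfix: 1 9 - 6 -


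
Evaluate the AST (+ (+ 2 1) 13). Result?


Evaluate inner: (+ 2 1) = 3
Evaluate root: (+ 3 13) = 16
Result: 16


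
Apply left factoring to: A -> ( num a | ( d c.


Common prefix: '('
Factored: A -> ( A', A' -> num a | d c


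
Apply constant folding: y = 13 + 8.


13 + 8 = 21 at compile time
Optimized: y = 21


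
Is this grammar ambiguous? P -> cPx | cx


balanced c^n…x^n: each string has a unique parse
Unambiguous


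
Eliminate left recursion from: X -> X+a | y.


Left-recursive alternatives: X+a; non-recursive: y
Introduce X': X -> yX', X' -> +aX' | ε


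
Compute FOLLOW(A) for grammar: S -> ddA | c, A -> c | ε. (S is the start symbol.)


$ ∈ FOLLOW(S). For each A -> αBβ: add FIRST(β)\{ε} to FOLLOW(B); if β nullable, add FOLLOW(A).
FOLLOW(A) = {$}


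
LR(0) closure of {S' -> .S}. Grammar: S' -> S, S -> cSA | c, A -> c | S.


Start: S' -> .S
For each item with dot before a nonterminal B, add B -> .γ for every B-production
Closure: [S' -> .S, S -> .cSA, S -> .c]


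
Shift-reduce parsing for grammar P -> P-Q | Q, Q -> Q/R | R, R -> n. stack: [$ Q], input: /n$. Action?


shift '/' to continue Q -> Q/R
Action: shift


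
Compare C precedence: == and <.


'<' is relational (level 7); '==' is equality (level 6)
Higher level binds tighter
'<' has higher precedence than '=='


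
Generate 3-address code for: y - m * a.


Break into single-operator statements:
t1 = m * a
t2 = y - t1


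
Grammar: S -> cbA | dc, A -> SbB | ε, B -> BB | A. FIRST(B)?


Per alternative of B: FIRST(BB) = {c, d, ε}; FIRST(A) = {c, d, ε}
FIRST(B) = {c, d, ε}


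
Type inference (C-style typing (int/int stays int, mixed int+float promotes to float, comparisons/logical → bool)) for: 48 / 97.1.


Operand types: int / float
Rule: mixed int/float promotes to float; int/int stays int
Result type: float


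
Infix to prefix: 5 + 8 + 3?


left-to-right (same/higher precedence on left): tree is (+ (+ 5 8) 3)
Prefix: + + 5 8 3


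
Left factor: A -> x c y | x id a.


Common prefix: 'x'
Factored: A -> x A', A' -> c y | id a


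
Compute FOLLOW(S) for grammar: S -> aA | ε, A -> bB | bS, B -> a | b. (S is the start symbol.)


$ ∈ FOLLOW(S). For each A -> αBβ: add FIRST(β)\{ε} to FOLLOW(B); if β nullable, add FOLLOW(A).
FOLLOW(S) = {$}


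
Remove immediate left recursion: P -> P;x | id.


Left-recursive alternatives: P;x; non-recursive: id
Introduce P': P -> idP', P' -> ;xP' | ε


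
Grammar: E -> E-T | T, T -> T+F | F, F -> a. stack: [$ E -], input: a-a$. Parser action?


no handle ('E-' is not any RHS); shift 'a'
Action: shift


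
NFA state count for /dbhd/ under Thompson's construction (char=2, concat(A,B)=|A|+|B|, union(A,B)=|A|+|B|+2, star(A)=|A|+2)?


Syntax tree has 4 char leaf(s), 0 union(s), 0 star(s)
chars contribute 4×2 = 8; each union adds +2; each star adds +2
Total: 8 + 0 + 0 = 8 states


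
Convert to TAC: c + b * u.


Break into single-operator statements:
t1 = b * u
t2 = c + t1


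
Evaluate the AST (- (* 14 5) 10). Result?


Evaluate inner: (* 14 5) = 70
Evaluate root: (- 70 10) = 60
Result: 60


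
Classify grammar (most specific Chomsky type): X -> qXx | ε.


Single nonterminal LHS, but q^n x^n is not regular
Classification: Type 2 (Context-Free)


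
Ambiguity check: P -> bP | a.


right-linear, alternatives start with distinct terminals 'b' vs 'a': unique leftmost derivation
Unambiguous


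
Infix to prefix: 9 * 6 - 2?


left-to-right (same/higher precedence on left): tree is (- (* 9 6) 2)
Prefix: - * 9 6 2


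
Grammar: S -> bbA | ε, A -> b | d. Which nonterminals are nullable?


A nonterminal is nullable iff some alternative derives ε (directly, or every symbol in it is nullable)
Nullable: {S}


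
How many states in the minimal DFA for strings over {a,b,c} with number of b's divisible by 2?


Track (count of b) mod 2: states 0..1, accept at 0
Minimal DFA: 2 states


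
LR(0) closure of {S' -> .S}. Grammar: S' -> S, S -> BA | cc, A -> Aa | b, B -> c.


Start: S' -> .S
For each item with dot before a nonterminal B, add B -> .γ for every B-production
Closure: [S' -> .S, S -> .BA, S -> .cc, B -> .c]


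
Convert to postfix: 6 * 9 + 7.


Left to right (same or higher precedence on left)
Postfix: 6 9 * 7 +


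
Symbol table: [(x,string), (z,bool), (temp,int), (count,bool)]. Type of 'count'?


Lookup 'count' → type bool


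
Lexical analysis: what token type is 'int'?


Pattern: reserved word
Type: KEYWORD


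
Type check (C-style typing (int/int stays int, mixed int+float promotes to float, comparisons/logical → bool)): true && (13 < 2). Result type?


Operand types: bool && bool
Rule: logical operators take bool operands and yield bool
Result type: bool


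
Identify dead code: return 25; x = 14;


statement follows a return and is unreachable
Dead: 'x = 14'


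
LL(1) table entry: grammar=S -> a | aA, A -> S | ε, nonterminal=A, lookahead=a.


For [A, a]: 'a' ∈ FIRST(S)
Entry: A -> S


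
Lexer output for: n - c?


Scan left to right, longest-match per lexeme
Tokens: ID(n), OP(-), ID(c)


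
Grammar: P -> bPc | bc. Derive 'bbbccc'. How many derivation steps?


Derivation: P => bPc => bbPcc => bbbccc
Steps: 3


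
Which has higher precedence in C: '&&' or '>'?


'>' is relational (level 7); '&&' is logical AND (level 2)
Higher level binds tighter
'>' has higher precedence than '&&'


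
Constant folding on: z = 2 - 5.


2 - 5 = -3 at compile time
Optimized: z = -3


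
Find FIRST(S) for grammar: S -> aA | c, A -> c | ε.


Per alternative of S: FIRST(aA) = {a}; FIRST(c) = {c}
FIRST(S) = {a, c}


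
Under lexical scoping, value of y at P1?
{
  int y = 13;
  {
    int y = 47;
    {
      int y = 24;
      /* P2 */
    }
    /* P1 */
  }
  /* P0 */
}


y declared in the same block as P1
y = 47


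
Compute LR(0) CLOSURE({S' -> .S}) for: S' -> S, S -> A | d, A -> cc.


Start: S' -> .S
For each item with dot before a nonterminal B, add B -> .γ for every B-production
Closure: [S' -> .S, S -> .A, S -> .d, A -> .cc]


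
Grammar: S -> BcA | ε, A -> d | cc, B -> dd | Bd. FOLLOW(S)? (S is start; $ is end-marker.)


$ ∈ FOLLOW(S). For each A -> αBβ: add FIRST(β)\{ε} to FOLLOW(B); if β nullable, add FOLLOW(A).
FOLLOW(S) = {$}


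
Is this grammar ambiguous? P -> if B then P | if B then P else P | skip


dangling else: 'if B then if B then skip else skip' parses two ways
Ambiguous


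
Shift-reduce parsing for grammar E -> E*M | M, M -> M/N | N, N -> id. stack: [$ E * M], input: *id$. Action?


handle 'E*M' on top; lookahead ∈ FOLLOW(E) = {*, $}
Action: reduce (E -> E*M)


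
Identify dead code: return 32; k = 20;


statement follows a return and is unreachable
Dead: 'k = 20'


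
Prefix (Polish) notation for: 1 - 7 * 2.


'*' binds tighter: tree is (- 1 (* 7 2))
Prefix: - 1 * 7 2


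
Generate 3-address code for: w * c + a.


Break into single-operator statements:
t1 = w * c
t2 = t1 + a


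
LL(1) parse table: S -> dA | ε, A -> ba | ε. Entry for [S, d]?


For [S, d]: 'd' ∈ FIRST(dA)
Entry: S -> dA


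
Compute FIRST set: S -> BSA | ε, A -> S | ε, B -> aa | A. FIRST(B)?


Per alternative of B: FIRST(aa) = {a}; FIRST(A) = {a, ε}
FIRST(B) = {a, ε}


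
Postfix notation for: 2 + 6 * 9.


* has higher precedence, evaluate 6*9 first
Postfix: 2 6 9 * +


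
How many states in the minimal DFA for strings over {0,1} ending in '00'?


Track the longest suffix of input matching a prefix of '00': 3 classes (prefixes of length 0..2)
Minimal DFA: 3 states


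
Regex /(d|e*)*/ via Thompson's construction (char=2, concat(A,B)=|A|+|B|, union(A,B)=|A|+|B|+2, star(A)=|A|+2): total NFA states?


Syntax tree has 2 char leaf(s), 1 union(s), 2 star(s)
chars contribute 2×2 = 4; each union adds +2; each star adds +2
Total: 4 + 2 + 4 = 10 states


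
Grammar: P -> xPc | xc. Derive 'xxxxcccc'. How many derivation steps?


Derivation: P => xPc => xxPcc => xxxPccc => xxxxcccc
Steps: 4


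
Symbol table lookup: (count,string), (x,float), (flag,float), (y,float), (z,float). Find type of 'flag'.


Lookup 'flag' → type float


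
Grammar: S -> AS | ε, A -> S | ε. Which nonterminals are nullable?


A nonterminal is nullable iff some alternative derives ε (directly, or every symbol in it is nullable)
Nullable: {A, S}


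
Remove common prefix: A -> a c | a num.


Common prefix: 'a'
Factored: A -> a A', A' -> c | num


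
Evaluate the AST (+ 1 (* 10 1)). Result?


Evaluate inner: (* 10 1) = 10
Evaluate root: (+ 1 10) = 11
Result: 11


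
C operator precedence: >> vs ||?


'>>' is shift (level 8); '||' is logical OR (level 1)
Higher level binds tighter
'>>' has higher precedence than '||'


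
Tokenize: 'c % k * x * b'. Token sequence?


Scan left to right, longest-match per lexeme
Tokens: ID(c), OP(%), ID(k), OP(*), ID(x), OP(*), ID(b)


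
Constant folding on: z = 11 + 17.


11 + 17 = 28 at compile time
Optimized: z = 28


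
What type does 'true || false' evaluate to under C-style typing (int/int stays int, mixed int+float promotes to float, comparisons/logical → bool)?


Operand types: bool || bool
Rule: logical operators take bool operands and yield bool
Result type: bool


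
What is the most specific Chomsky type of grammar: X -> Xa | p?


Left-linear: every RHS is a terminal or one nonterminal followed by a terminal
Classification: Type 3 (Regular)


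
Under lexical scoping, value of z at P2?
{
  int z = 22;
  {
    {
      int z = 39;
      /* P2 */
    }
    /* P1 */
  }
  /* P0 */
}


z declared in the same block as P2
z = 39


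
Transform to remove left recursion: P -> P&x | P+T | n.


Left-recursive alternatives: P&x, P+T; non-recursive: n
Introduce P': P -> nP', P' -> &xP' | +TP' | ε


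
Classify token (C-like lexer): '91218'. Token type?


Pattern: digits only
Type: INTEGER_LITERAL


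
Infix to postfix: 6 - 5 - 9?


Left to right (same or higher precedence on left)
Postfix: 6 5 - 9 -


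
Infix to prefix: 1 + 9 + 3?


left-to-right (same/higher precedence on left): tree is (+ (+ 1 9) 3)
Prefix: + + 1 9 3


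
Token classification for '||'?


Pattern: operator symbol
Type: OPERATOR


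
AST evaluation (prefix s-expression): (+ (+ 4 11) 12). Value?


Evaluate inner: (+ 4 11) = 15
Evaluate root: (+ 15 12) = 27
Result: 27


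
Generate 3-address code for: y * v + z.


Break into single-operator statements:
t1 = y * v
t2 = t1 + z


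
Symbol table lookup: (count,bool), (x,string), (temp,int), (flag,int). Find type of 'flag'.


Lookup 'flag' → type int


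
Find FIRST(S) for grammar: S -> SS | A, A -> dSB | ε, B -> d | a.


Per alternative of S: FIRST(SS) = {d, ε}; FIRST(A) = {d, ε}
FIRST(S) = {d, ε}


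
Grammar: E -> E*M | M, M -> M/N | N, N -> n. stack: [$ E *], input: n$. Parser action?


no handle ('E*' is not any RHS); shift 'n'
Action: shift


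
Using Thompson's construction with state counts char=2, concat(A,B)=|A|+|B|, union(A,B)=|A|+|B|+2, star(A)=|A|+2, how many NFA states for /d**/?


Syntax tree has 1 char leaf(s), 0 union(s), 2 star(s)
chars contribute 1×2 = 2; each union adds +2; each star adds +2
Total: 2 + 0 + 4 = 6 states


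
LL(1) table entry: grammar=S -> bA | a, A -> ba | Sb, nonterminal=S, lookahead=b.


For [S, b]: 'b' ∈ FIRST(bA)
Entry: S -> bA


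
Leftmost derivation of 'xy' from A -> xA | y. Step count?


Derivation: A => xA => xy
Steps: 2


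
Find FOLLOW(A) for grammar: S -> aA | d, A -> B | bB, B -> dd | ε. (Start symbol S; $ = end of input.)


$ ∈ FOLLOW(S). For each A -> αBβ: add FIRST(β)\{ε} to FOLLOW(B); if β nullable, add FOLLOW(A).
FOLLOW(A) = {$}


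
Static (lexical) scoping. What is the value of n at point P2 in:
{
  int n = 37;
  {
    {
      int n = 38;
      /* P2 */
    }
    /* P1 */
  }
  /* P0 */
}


n declared in the same block as P2
n = 38


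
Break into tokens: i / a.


Scan left to right, longest-match per lexeme
Tokens: ID(i), OP(/), ID(a)


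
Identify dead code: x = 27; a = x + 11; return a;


x is read by a's definition; a is returned
No dead code


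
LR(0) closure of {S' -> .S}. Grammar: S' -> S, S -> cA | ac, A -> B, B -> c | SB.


Start: S' -> .S
For each item with dot before a nonterminal B, add B -> .γ for every B-production
Closure: [S' -> .S, S -> .cA, S -> .ac]


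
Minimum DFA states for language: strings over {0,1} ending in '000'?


Track the longest suffix of input matching a prefix of '000': 4 classes (prefixes of length 0..3)
Minimal DFA: 4 states


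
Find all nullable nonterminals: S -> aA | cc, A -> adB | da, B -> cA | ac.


A nonterminal is nullable iff some alternative derives ε (directly, or every symbol in it is nullable)
Nullable: {}


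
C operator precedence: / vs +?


'/' is multiplicative (level 10); '+' is additive (level 9)
Higher level binds tighter
'/' has higher precedence than '+'


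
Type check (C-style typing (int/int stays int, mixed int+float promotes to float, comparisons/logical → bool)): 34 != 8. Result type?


Operand types: int != int
Rule: comparison yields bool
Result type: bool


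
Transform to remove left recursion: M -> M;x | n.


Left-recursive alternatives: M;x; non-recursive: n
Introduce M': M -> nM', M' -> ;xM' | ε


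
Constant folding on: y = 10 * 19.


10 * 19 = 190 at compile time
Optimized: y = 190


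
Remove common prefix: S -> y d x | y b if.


Common prefix: 'y'
Factored: S -> y S', S' -> d x | b if


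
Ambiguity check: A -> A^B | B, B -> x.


precedence layered via separate nonterminal B: deterministic
Unambiguous


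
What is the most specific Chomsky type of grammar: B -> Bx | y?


Left-linear: every RHS is a terminal or one nonterminal followed by a terminal
Classification: Type 3 (Regular)


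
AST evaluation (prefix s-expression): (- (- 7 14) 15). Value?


Evaluate inner: (- 7 14) = -7
Evaluate root: (- -7 15) = -22
Result: -22


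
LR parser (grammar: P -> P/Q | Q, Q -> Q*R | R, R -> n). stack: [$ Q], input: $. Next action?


lookahead ∉ {*} so Q won't extend; reduce P -> Q
Action: reduce (P -> Q)


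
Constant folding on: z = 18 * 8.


18 * 8 = 144 at compile time
Optimized: z = 144


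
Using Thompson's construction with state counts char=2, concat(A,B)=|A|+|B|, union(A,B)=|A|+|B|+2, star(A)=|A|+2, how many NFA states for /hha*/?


Syntax tree has 3 char leaf(s), 0 union(s), 1 star(s)
chars contribute 3×2 = 6; each union adds +2; each star adds +2
Total: 6 + 0 + 2 = 8 states


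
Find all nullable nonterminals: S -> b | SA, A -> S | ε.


A nonterminal is nullable iff some alternative derives ε (directly, or every symbol in it is nullable)
Nullable: {A}


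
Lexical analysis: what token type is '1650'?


Pattern: digits only
Type: INTEGER_LITERAL


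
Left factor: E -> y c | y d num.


Common prefix: 'y'
Factored: E -> y E', E' -> c | d num


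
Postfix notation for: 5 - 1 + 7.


Left to right (same or higher precedence on left)
Postfix: 5 1 - 7 +


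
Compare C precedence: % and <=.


'%' is multiplicative (level 10); '<=' is relational (level 7)
Higher level binds tighter
'%' has higher precedence than '<='


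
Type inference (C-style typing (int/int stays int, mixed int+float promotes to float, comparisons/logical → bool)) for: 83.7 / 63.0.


Operand types: float / float
Rule: mixed int/float promotes to float; int/int stays int
Result type: float


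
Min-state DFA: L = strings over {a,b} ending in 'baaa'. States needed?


Track the longest suffix of input matching a prefix of 'baaa': 5 classes (prefixes of length 0..4)
Minimal DFA: 5 states


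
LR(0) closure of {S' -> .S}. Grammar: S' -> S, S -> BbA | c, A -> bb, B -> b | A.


Start: S' -> .S
For each item with dot before a nonterminal B, add B -> .γ for every B-production
Closure: [S' -> .S, S -> .BbA, S -> .c, B -> .b, B -> .A, A -> .bb]


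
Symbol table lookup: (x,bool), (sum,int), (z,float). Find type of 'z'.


Lookup 'z' → type float


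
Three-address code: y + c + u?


Break into single-operator statements:
t1 = y + c
t2 = t1 + u


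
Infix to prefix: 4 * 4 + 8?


left-to-right (same/higher precedence on left): tree is (+ (* 4 4) 8)
Prefix: + * 4 4 8


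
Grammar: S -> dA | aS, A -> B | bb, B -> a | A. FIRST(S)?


Per alternative of S: FIRST(dA) = {d}; FIRST(aS) = {a}
FIRST(S) = {a, d}


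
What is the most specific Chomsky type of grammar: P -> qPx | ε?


Single nonterminal LHS, but q^n x^n is not regular
Classification: Type 2 (Context-Free)


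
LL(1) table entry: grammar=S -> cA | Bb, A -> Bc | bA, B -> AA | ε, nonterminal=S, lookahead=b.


For [S, b]: 'b' ∈ FIRST(Bb)
Entry: S -> Bb


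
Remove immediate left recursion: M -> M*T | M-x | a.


Left-recursive alternatives: M*T, M-x; non-recursive: a
Introduce M': M -> aM', M' -> *TM' | -xM' | ε


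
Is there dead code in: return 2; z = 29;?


statement follows a return and is unreachable
Dead: 'z = 29'


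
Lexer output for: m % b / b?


Scan left to right, longest-match per lexeme
Tokens: ID(m), OP(%), ID(b), OP(/), ID(b)


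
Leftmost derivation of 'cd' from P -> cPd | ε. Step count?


Derivation: P => cPd => cd
Steps: 2


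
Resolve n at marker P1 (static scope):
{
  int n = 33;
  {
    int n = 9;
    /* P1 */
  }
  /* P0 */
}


n declared in the same block as P1
n = 9


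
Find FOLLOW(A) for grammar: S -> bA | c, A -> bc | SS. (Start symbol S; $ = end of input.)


$ ∈ FOLLOW(S). For each A -> αBβ: add FIRST(β)\{ε} to FOLLOW(B); if β nullable, add FOLLOW(A).
FOLLOW(A) = {$, b, c}


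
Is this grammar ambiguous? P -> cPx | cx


balanced c^n…x^n: each string has a unique parse
Unambiguous


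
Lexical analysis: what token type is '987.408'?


Pattern: digits with a decimal point
Type: FLOAT_LITERAL


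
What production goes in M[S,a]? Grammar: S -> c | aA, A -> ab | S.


For [S, a]: 'a' ∈ FIRST(aA)
Entry: S -> aA


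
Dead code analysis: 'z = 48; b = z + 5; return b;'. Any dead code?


z is read by b's definition; b is returned
No dead code


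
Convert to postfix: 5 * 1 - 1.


Left to right (same or higher precedence on left)
Postfix: 5 1 * 1 -


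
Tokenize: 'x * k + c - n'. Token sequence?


Scan left to right, longest-match per lexeme
Tokens: ID(x), OP(*), ID(k), OP(+), ID(c), OP(-), ID(n)


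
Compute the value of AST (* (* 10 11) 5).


Evaluate inner: (* 10 11) = 110
Evaluate root: (* 110 5) = 550
Result: 550


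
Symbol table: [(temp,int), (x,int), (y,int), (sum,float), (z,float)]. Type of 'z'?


Lookup 'z' → type float


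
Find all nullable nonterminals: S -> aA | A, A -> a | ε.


A nonterminal is nullable iff some alternative derives ε (directly, or every symbol in it is nullable)
Nullable: {A, S}


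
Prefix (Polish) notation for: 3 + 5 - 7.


left-to-right (same/higher precedence on left): tree is (- (+ 3 5) 7)
Prefix: - + 3 5 7


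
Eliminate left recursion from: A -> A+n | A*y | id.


Left-recursive alternatives: A+n, A*y; non-recursive: id
Introduce A': A -> idA', A' -> +nA' | *yA' | ε


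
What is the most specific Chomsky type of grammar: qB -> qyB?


LHS has context (more than one symbol) and |LHS| ≤ |RHS|
Classification: Type 1 (Context-Sensitive)


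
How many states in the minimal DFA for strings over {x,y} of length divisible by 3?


Track length mod 3: states 0..2, accept at 0
Minimal DFA: 3 states


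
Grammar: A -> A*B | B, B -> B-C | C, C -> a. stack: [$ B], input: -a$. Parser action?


shift '-' to continue B -> B-C
Action: shift


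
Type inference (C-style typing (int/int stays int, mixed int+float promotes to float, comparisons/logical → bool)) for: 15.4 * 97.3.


Operand types: float * float
Rule: mixed int/float promotes to float; int/int stays int
Result type: float


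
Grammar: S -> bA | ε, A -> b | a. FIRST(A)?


Per alternative of A: FIRST(b) = {b}; FIRST(a) = {a}
FIRST(A) = {a, b}


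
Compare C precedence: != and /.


'/' is multiplicative (level 10); '!=' is equality (level 6)
Higher level binds tighter
'/' has higher precedence than '!='


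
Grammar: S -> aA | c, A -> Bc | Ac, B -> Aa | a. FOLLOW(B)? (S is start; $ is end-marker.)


$ ∈ FOLLOW(S). For each A -> αBβ: add FIRST(β)\{ε} to FOLLOW(B); if β nullable, add FOLLOW(A).
FOLLOW(B) = {c}


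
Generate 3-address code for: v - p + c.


Break into single-operator statements:
t1 = v - p
t2 = t1 + c


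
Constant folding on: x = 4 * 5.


4 * 5 = 20 at compile time
Optimized: x = 20


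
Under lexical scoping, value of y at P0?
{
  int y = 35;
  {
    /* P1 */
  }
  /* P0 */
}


y declared in the same block as P0
y = 35


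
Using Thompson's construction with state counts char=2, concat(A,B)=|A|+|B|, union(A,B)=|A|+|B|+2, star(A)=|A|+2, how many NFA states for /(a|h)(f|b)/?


Syntax tree has 4 char leaf(s), 2 union(s), 0 star(s)
chars contribute 4×2 = 8; each union adds +2; each star adds +2
Total: 8 + 4 + 0 = 12 states
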